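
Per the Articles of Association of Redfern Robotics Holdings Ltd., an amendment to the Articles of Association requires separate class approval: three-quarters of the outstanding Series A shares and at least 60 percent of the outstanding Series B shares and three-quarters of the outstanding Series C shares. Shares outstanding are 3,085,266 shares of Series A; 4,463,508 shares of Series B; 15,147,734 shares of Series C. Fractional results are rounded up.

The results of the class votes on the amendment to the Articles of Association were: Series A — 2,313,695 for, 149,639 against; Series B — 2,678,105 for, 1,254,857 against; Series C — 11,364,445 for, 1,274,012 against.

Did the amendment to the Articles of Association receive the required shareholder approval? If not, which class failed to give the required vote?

Series A: 3/4 of 3085266 = 2313949.50, rounded up to 2313950; 2,313,950 required, 2,313,695 in favor — not approved.
Series B: 3/5 of 4463508 = 2678104.80, rounded up to 2678105; 2,678,105 required, 2,678,105 in favor — approved.
Series C: 3/4 of 15147734 = 11360800.50, rounded up to 11360801; 11,360,801 required, 11,364,445 in favor — approved.

Not approved — the Series A shares did not give the required vote.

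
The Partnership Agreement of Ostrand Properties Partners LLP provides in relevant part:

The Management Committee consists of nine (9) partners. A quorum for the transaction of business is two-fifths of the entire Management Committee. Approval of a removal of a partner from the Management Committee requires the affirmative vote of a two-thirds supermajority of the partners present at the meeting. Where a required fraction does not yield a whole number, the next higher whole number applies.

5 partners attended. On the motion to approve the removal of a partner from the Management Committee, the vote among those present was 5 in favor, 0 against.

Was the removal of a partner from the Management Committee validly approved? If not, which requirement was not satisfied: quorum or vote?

Quorum: 5 present; quorum is 4. Satisfied.
Vote: the removal of a partner from the Management Committee requires two-thirds of the partners present (5). 2/3 of 5 = 3.33, rounded up to 4, so 4 affirmative votes are needed; 5 voted in favor. Satisfied.

Valid — all requirements satisfied.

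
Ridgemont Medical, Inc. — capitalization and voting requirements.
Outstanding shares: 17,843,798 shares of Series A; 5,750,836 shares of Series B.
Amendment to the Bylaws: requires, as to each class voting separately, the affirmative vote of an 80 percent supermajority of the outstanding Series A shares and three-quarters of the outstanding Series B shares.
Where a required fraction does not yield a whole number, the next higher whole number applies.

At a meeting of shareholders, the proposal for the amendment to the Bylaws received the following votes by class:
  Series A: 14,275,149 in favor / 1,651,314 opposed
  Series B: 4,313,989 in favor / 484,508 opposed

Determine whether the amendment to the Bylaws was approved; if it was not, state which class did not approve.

Approved — every class gave the required vote.

Series A: 4/5 of 17843798 = 14275038.40, rounded up to 14275039; 14,275,039 required, 14,275,149 in favor — approved.
Series B: 3/4 of 5750836 = 4313127; 4,313,127 required, 4,313,989 in favor — approved.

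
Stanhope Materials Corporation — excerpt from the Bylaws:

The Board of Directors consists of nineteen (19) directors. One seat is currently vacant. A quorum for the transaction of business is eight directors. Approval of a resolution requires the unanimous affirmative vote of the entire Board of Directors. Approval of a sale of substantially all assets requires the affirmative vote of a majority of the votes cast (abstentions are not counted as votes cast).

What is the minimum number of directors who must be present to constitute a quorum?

The quorum is fixed at 8.

8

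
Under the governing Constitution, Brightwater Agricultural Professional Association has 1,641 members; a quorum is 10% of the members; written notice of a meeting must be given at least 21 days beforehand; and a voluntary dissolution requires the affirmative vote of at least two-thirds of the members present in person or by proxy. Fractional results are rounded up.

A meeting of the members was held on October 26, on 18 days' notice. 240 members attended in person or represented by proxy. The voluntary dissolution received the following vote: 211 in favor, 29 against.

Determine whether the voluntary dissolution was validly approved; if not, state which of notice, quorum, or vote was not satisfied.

Invalid — notice requirement not satisfied.

Notice: 18 days given; 21 required. Not satisfied.
Quorum: 10% of 1,641 = 164.10, rounded up to 165; 240 present. Satisfied.
Vote: requires two-thirds of those present (240); 2/3 of 240 = 160, so 160 needed; 211 in favor. Satisfied.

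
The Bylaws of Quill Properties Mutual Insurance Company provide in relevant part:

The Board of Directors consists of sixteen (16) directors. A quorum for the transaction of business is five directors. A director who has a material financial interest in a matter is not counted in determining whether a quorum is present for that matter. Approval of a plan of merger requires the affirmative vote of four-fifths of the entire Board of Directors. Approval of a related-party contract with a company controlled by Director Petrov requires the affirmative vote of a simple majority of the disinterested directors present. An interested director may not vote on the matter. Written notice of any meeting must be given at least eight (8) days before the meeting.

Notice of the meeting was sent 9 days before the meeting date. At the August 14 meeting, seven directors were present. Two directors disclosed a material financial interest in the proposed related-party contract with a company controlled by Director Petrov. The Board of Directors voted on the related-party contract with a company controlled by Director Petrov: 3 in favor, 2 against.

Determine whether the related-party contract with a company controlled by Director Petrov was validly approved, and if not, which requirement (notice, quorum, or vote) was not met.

Valid — all requirements satisfied.

Notice: 9 days given; 8 required (9 ≥ 8). Satisfied.
Quorum: 7 present, but the 2 interested directors do not count, leaving 5. Quorum is 5. Satisfied.
Vote: the related-party contract with a company controlled by Director Petrov requires a majority of the disinterested directors present (7 − 2 = 5). A majority of 5 is 3, so 3 affirmative votes are needed; 3 voted in favor. Satisfied.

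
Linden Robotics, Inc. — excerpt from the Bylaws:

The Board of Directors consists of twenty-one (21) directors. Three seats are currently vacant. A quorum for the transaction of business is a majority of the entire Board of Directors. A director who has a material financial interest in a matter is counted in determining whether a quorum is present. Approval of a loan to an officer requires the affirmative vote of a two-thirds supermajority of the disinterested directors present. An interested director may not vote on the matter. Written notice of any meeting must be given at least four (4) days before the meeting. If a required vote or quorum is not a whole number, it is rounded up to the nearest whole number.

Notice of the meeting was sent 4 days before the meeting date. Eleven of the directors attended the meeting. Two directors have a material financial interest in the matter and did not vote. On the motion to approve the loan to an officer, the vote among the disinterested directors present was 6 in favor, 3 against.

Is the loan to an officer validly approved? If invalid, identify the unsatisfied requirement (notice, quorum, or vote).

Valid — all requirements satisfied.

Notice: 4 days given; 4 required (4 ≥ 4). Satisfied.
Quorum: 11 present (interested directors count toward quorum); quorum is 11. Satisfied.
Vote: the loan to an officer requires two-thirds of the disinterested directors present (11 − 2 = 9). 2/3 of 9 = 6, so 6 affirmative votes are needed; 6 voted in favor. Satisfied.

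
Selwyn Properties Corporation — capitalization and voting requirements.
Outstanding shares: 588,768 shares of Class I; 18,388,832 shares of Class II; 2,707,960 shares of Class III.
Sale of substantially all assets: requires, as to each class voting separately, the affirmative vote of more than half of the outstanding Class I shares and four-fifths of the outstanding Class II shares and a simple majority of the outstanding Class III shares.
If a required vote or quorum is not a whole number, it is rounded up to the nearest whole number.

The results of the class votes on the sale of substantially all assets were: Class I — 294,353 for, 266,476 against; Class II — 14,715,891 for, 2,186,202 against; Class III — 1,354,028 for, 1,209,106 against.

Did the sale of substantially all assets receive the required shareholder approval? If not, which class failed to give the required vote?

Not approved — the Class I shares did not give the required vote.

Class I: a majority of 588768 is 294385; 294,385 required, 294,353 in favor — not approved.
Class II: 4/5 of 18388832 = 14711065.60, rounded up to 14711066; 14,711,066 required, 14,715,891 in favor — approved.
Class III: a majority of 2707960 is 1353981; 1,353,981 required, 1,354,028 in favor — approved.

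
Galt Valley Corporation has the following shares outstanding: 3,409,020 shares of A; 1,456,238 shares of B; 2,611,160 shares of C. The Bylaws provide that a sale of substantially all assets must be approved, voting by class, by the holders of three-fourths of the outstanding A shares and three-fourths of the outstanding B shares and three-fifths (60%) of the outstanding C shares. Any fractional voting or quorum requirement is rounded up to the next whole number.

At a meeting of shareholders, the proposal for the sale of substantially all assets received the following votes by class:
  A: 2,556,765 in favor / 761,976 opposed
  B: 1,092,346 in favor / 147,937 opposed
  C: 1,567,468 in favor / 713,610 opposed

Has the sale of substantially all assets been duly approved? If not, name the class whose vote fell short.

A: 3/4 of 3409020 = 2556765; 2,556,765 required, 2,556,765 in favor — approved.
B: 3/4 of 1456238 = 1092178.50, rounded up to 1092179; 1,092,179 required, 1,092,346 in favor — approved.
C: 3/5 of 2611160 = 1566696; 1,566,696 required, 1,567,468 in favor — approved.

Approved — every class gave the required vote.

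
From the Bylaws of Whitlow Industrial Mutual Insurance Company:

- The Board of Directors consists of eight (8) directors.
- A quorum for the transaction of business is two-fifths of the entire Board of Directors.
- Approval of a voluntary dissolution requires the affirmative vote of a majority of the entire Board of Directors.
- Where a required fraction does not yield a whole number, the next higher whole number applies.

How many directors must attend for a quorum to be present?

2/5 of 8 = 3.20, rounded up to 4.

4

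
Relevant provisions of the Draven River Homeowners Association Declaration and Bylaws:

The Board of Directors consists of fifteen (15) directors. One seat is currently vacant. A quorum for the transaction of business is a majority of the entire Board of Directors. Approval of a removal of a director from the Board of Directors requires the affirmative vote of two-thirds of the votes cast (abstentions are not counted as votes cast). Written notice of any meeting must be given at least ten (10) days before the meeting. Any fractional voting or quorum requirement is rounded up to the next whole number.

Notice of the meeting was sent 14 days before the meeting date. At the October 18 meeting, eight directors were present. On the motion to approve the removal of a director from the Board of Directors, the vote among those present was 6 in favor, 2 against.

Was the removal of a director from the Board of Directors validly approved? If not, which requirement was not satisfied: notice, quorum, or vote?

Valid — all requirements satisfied.

Notice: 14 days given; 10 required (14 ≥ 10). Satisfied.
Quorum: 8 present; quorum is 8. Satisfied.
Vote: the removal of a director from the Board of Directors requires two-thirds of the votes cast (8). 2/3 of 8 = 5.33, rounded up to 6, so 6 affirmative votes are needed; 6 voted in favor. Satisfied.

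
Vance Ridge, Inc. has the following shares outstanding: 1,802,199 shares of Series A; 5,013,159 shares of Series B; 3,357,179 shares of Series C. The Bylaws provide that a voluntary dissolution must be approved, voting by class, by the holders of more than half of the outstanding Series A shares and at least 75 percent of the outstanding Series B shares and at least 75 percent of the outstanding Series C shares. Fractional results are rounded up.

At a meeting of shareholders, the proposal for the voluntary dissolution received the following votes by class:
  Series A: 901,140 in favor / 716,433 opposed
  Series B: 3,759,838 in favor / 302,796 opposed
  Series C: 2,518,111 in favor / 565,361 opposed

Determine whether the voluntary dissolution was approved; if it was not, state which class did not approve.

Series A: a majority of 1802199 is 901100; 901,100 required, 901,140 in favor — approved.
Series B: 3/4 of 5013159 = 3759869.25, rounded up to 3759870; 3,759,870 required, 3,759,838 in favor — not approved.
Series C: 3/4 of 3357179 = 2517884.25, rounded up to 2517885; 2,517,885 required, 2,518,111 in favor — approved.

Not approved — the Series B shares did not give the required vote.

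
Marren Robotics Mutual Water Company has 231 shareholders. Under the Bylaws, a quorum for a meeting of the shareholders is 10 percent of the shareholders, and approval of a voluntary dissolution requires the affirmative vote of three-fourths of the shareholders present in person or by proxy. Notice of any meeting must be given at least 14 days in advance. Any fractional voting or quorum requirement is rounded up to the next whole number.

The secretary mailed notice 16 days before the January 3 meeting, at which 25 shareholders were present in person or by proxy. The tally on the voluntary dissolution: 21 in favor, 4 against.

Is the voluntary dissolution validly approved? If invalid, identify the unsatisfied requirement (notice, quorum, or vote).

Notice: 16 days given; 14 required. Satisfied.
Quorum: 10% of 231 = 23.10, rounded up to 24; 25 present. Satisfied.
Vote: requires three-fourths of those present (25); 3/4 of 25 = 18.75, rounded up to 19, so 19 needed; 21 in favor. Satisfied.

Valid — all requirements satisfied.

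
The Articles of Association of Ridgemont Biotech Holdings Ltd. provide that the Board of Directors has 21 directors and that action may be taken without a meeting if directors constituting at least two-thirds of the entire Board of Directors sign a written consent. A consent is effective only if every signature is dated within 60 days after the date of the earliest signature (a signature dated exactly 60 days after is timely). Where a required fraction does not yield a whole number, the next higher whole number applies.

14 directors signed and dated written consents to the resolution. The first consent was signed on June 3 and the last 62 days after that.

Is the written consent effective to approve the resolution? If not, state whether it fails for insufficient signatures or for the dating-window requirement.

Signatures required: at least two-thirds of 21 — 2/3 of 21 = 14, so 14 needed; 14 signed. Sufficient.
Dating window: the latest signature is 62 days after the earliest; the limit is 60 days. Outside the window.

Not effective — dating-window requirement not satisfied.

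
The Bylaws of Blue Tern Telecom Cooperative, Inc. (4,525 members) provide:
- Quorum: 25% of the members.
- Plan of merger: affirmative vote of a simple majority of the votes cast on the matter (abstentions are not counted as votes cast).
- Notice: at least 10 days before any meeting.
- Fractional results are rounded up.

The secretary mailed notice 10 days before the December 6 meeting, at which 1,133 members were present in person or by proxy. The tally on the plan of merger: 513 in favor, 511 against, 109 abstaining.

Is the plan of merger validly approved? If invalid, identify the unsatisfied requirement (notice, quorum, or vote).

Notice: 10 days given; 10 required. Satisfied.
Quorum: 25% of 4,525 = 1,131.25, rounded up to 1,132; 1,133 present. Satisfied.
Vote: requires a majority of the votes cast (1,133 − 109 abstaining = 1,024); a majority of 1024 is 513, so 513 needed; 513 in favor. Satisfied.

Valid — all requirements satisfied.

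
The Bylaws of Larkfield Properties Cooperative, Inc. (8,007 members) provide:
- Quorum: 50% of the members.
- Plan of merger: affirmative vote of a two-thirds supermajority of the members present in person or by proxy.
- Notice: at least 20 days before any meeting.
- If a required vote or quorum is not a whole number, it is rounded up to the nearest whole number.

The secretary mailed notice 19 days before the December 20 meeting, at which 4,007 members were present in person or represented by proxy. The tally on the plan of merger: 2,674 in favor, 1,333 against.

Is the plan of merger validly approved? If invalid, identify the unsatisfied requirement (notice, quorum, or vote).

Invalid — notice requirement not satisfied.

Notice: 19 days given; 20 required. Not satisfied.
Quorum: 50% of 8,007 = 4,003.50, rounded up to 4,004; 4,007 present. Satisfied.
Vote: requires two-thirds of those present (4,007); 2/3 of 4007 = 2671.33, rounded up to 2672, so 2,672 needed; 2,674 in favor. Satisfied.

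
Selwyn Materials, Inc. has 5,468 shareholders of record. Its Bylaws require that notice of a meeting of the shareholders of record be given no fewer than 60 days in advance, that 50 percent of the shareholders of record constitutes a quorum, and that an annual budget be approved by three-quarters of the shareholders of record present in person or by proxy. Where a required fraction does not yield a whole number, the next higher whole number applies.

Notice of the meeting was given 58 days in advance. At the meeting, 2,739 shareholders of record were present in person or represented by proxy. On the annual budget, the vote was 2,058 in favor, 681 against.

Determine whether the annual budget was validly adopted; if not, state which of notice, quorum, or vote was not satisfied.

Invalid — notice requirement not satisfied.

Notice: 58 days given; 60 required. Not satisfied.
Quorum: 50% of 5,468 = 2,734; 2,739 present. Satisfied.
Vote: requires three-fourths of those present (2,739); 3/4 of 2739 = 2054.25, rounded up to 2055, so 2,055 needed; 2,058 in favor. Satisfied.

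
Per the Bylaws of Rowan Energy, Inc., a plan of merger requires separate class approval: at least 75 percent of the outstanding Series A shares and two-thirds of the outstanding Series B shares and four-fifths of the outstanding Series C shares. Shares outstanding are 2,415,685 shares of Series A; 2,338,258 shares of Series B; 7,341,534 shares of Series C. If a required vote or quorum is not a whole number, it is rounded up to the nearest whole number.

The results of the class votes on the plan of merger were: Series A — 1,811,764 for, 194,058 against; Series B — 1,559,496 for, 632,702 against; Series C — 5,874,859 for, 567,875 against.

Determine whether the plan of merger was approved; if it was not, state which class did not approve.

Series A: 3/4 of 2415685 = 1811763.75, rounded up to 1811764; 1,811,764 required, 1,811,764 in favor — approved.
Series B: 2/3 of 2338258 = 1558838.67, rounded up to 1558839; 1,558,839 required, 1,559,496 in favor — approved.
Series C: 4/5 of 7341534 = 5873227.20, rounded up to 5873228; 5,873,228 required, 5,874,859 in favor — approved.

Approved — every class gave the required vote.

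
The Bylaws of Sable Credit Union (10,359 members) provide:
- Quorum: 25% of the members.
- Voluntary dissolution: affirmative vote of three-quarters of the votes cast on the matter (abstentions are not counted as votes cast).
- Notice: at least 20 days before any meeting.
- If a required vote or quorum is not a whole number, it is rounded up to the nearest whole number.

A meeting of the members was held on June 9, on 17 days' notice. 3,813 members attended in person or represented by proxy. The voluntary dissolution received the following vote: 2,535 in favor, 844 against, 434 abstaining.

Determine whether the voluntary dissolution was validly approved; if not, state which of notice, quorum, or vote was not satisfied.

Invalid — notice requirement not satisfied.

Notice: 17 days given; 20 required. Not satisfied.
Quorum: 25% of 10,359 = 2,589.75, rounded up to 2,590; 3,813 present. Satisfied.
Vote: requires three-fourths of the votes cast (3,813 − 434 abstaining = 3,379); 3/4 of 3379 = 2534.25, rounded up to 2535, so 2,535 needed; 2,535 in favor. Satisfied.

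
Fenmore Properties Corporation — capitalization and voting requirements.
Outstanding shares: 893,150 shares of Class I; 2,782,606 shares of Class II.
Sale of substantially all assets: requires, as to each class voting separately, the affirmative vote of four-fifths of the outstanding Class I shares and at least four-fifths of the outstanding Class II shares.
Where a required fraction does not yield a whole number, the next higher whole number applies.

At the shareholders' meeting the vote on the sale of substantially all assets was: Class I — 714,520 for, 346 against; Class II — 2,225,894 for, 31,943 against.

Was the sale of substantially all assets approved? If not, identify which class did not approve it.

Not approved — the Class II shares did not give the required vote.

Class I: 4/5 of 893150 = 714520; 714,520 required, 714,520 in favor — approved.
Class II: 4/5 of 2782606 = 2226084.80, rounded up to 2226085; 2,226,085 required, 2,225,894 in favor — not approved.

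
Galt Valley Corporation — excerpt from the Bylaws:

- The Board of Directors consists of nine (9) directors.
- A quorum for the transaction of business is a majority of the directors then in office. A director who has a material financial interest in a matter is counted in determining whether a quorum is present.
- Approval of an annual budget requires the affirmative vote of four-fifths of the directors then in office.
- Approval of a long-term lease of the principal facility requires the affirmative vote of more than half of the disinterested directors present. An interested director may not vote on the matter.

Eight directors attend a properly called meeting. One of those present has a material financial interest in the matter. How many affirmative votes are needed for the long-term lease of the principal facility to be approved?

4

The long-term lease of the principal facility requires a majority of the disinterested directors present (8 − 1 = 7).
A majority of 7 is 4.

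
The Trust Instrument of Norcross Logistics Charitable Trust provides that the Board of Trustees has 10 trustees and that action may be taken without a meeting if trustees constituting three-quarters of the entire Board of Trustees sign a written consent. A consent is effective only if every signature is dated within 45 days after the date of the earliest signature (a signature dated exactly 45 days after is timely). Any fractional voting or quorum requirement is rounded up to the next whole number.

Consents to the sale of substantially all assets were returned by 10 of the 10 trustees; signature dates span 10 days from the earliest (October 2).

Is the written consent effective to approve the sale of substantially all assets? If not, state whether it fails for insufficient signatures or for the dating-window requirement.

Signatures required: three-quarters of 10 — 3/4 of 10 = 7.50, rounded up to 8, so 8 needed; 10 signed. Sufficient.
Dating window: the latest signature is 10 days after the earliest; the limit is 45 days. Within the window.

Effective — both the signature and dating-window requirements are satisfied.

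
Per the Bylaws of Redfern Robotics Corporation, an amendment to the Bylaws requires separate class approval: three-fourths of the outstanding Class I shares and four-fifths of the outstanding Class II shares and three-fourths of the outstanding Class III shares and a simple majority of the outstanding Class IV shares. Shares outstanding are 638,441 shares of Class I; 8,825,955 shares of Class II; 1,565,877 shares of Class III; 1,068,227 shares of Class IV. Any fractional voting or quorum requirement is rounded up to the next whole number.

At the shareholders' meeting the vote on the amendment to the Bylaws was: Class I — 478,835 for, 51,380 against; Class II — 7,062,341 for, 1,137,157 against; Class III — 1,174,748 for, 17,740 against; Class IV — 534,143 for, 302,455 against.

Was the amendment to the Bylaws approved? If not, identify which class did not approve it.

Class I: 3/4 of 638441 = 478830.75, rounded up to 478831; 478,831 required, 478,835 in favor — approved.
Class II: 4/5 of 8825955 = 7060764; 7,060,764 required, 7,062,341 in favor — approved.
Class III: 3/4 of 1565877 = 1174407.75, rounded up to 1174408; 1,174,408 required, 1,174,748 in favor — approved.
Class IV: a majority of 1068227 is 534114; 534,114 required, 534,143 in favor — approved.

Approved — every class gave the required vote.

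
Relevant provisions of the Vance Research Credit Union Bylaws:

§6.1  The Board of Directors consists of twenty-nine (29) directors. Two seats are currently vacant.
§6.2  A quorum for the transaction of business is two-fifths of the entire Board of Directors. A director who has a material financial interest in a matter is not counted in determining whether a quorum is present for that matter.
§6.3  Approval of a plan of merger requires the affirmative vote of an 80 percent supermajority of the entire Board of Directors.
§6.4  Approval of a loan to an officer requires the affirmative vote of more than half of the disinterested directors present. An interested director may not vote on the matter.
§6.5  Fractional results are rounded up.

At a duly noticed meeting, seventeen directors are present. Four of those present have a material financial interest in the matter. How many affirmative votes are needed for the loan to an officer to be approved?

The loan to an officer requires a majority of the disinterested directors present (17 − 4 = 13).
A majority of 13 is 7.

7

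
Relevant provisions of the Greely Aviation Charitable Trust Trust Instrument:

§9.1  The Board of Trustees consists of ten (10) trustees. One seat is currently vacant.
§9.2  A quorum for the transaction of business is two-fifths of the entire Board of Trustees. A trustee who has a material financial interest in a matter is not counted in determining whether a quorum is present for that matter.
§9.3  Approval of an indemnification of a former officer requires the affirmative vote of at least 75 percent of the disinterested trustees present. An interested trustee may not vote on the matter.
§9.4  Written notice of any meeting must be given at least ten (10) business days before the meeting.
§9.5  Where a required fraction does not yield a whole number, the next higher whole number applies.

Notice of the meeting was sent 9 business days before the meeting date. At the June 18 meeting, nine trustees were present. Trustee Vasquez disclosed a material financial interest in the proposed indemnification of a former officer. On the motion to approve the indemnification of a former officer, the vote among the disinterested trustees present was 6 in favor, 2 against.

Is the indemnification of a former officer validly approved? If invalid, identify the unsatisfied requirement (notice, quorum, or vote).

Invalid — notice requirement not satisfied.

Notice: 9 business days given; 10 required (9 < 10). Not satisfied.
Quorum: 9 present, but the 1 interested trustee does not count, leaving 8. Quorum is 4. Satisfied.
Vote: the indemnification of a former officer requires three-fourths of the disinterested trustees present (9 − 1 = 8). 3/4 of 8 = 6, so 6 affirmative votes are needed; 6 voted in favor. Satisfied.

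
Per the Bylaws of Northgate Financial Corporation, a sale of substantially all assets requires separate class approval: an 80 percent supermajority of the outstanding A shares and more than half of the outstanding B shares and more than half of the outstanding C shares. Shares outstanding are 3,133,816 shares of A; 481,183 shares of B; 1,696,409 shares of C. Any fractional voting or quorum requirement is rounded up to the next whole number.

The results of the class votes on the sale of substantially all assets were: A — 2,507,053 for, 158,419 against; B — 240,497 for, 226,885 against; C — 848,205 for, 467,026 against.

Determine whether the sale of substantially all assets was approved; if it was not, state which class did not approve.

A: 4/5 of 3133816 = 2507052.80, rounded up to 2507053; 2,507,053 required, 2,507,053 in favor — approved.
B: a majority of 481183 is 240592; 240,592 required, 240,497 in favor — not approved.
C: a majority of 1696409 is 848205; 848,205 required, 848,205 in favor — approved.

Not approved — the B shares did not give the required vote.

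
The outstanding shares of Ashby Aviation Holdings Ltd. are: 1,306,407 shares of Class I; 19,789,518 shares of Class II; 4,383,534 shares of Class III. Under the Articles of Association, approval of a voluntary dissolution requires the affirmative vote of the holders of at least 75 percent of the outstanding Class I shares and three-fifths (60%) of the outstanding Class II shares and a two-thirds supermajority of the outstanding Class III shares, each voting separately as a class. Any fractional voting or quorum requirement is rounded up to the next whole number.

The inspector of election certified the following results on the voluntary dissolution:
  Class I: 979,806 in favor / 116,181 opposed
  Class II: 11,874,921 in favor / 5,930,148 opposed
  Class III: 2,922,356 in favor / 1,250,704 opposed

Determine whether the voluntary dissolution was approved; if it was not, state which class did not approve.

Class I: 3/4 of 1306407 = 979805.25, rounded up to 979806; 979,806 required, 979,806 in favor — approved.
Class II: 3/5 of 19789518 = 11873710.80, rounded up to 11873711; 11,873,711 required, 11,874,921 in favor — approved.
Class III: 2/3 of 4383534 = 2922356; 2,922,356 required, 2,922,356 in favor — approved.

Approved — every class gave the required vote.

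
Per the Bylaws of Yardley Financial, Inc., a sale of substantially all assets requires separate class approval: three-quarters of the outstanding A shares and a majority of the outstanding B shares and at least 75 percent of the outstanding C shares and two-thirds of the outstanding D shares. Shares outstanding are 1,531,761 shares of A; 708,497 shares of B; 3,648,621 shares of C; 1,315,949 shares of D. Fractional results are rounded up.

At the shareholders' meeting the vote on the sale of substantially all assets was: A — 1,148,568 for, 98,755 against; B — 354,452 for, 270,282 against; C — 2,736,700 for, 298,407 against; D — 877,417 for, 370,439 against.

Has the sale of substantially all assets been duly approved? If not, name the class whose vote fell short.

Not approved — the A shares did not give the required vote.

A: 3/4 of 1531761 = 1148820.75, rounded up to 1148821; 1,148,821 required, 1,148,568 in favor — not approved.
B: a majority of 708497 is 354249; 354,249 required, 354,452 in favor — approved.
C: 3/4 of 3648621 = 2736465.75, rounded up to 2736466; 2,736,466 required, 2,736,700 in favor — approved.
D: 2/3 of 1315949 = 877299.33, rounded up to 877300; 877,300 required, 877,417 in favor — approved.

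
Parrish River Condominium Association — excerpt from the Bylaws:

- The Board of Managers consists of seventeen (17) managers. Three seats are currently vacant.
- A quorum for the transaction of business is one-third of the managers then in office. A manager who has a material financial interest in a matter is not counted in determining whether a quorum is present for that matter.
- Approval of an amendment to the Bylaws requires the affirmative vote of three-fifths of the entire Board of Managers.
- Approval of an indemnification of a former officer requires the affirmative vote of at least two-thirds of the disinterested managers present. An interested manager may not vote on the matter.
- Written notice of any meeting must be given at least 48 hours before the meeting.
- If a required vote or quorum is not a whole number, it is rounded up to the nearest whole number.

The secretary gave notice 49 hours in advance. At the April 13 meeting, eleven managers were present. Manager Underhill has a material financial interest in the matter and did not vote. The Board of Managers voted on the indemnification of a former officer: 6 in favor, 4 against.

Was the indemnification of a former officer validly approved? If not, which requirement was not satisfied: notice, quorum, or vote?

Notice: 49 hours given; 48 required (49 ≥ 48). Satisfied.
Quorum: 11 present, but the 1 interested manager does not count, leaving 10. Quorum is 5. Satisfied.
Vote: the indemnification of a former officer requires two-thirds of the disinterested managers present (11 − 1 = 10). 2/3 of 10 = 6.67, rounded up to 7, so 7 affirmative votes are needed; 6 voted in favor. Not satisfied.

Invalid — vote requirement not satisfied.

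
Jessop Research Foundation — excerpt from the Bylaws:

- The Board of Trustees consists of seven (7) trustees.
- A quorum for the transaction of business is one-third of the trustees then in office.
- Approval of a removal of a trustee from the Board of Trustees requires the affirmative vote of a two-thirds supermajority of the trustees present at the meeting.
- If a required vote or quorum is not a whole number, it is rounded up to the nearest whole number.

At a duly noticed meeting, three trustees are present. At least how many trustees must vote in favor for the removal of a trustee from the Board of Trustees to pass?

2

The removal of a trustee from the Board of Trustees requires two-thirds of the trustees present (3).
2/3 of 3 = 2.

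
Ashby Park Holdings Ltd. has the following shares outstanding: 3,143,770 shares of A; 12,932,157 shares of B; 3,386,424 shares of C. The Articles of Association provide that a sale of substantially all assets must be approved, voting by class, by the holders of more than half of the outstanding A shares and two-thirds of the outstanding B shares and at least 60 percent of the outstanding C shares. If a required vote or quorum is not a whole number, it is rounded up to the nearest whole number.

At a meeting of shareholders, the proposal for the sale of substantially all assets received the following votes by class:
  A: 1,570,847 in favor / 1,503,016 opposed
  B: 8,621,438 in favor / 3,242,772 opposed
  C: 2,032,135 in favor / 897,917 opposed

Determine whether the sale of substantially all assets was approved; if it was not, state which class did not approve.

Not approved — the A shares did not give the required vote.

A: a majority of 3143770 is 1571886; 1,571,886 required, 1,570,847 in favor — not approved.
B: 2/3 of 12932157 = 8621438; 8,621,438 required, 8,621,438 in favor — approved.
C: 3/5 of 3386424 = 2031854.40, rounded up to 2031855; 2,031,855 required, 2,032,135 in favor — approved.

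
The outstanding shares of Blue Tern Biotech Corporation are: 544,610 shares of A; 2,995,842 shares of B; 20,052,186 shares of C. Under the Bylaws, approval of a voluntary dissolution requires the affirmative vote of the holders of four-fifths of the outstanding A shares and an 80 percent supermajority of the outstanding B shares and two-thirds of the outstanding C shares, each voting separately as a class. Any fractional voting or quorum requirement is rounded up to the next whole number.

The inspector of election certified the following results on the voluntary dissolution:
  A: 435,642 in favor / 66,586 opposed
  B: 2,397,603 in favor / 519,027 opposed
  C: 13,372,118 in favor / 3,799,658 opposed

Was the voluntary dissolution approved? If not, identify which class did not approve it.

Not approved — the A shares did not give the required vote.

A: 4/5 of 544610 = 435688; 435,688 required, 435,642 in favor — not approved.
B: 4/5 of 2995842 = 2396673.60, rounded up to 2396674; 2,396,674 required, 2,397,603 in favor — approved.
C: 2/3 of 20052186 = 13368124; 13,368,124 required, 13,372,118 in favor — approved.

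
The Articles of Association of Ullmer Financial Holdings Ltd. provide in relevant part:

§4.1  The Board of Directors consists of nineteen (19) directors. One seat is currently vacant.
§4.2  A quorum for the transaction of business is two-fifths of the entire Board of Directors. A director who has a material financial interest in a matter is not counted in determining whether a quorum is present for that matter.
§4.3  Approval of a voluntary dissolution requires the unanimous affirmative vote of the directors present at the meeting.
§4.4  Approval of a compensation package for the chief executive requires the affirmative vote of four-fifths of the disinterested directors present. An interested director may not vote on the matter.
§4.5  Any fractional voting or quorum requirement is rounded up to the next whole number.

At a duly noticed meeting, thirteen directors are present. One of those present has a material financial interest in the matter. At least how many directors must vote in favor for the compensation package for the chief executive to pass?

10

The compensation package for the chief executive requires four-fifths of the disinterested directors present (13 − 1 = 12).
4/5 of 12 = 9.60, rounded up to 10.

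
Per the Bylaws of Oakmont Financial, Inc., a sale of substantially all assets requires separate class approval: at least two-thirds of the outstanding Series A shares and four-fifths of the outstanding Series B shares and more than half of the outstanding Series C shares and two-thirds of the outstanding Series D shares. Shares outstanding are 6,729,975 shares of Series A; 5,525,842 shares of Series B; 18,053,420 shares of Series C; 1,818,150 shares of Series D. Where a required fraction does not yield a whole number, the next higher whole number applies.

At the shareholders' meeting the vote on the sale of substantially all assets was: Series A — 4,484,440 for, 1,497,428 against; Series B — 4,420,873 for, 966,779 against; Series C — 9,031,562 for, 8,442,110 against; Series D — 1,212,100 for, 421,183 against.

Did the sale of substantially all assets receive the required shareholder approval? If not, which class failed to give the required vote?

Series A: 2/3 of 6729975 = 4486650; 4,486,650 required, 4,484,440 in favor — not approved.
Series B: 4/5 of 5525842 = 4420673.60, rounded up to 4420674; 4,420,674 required, 4,420,873 in favor — approved.
Series C: a majority of 18053420 is 9026711; 9,026,711 required, 9,031,562 in favor — approved.
Series D: 2/3 of 1818150 = 1212100; 1,212,100 required, 1,212,100 in favor — approved.

Not approved — the Series A shares did not give the required vote.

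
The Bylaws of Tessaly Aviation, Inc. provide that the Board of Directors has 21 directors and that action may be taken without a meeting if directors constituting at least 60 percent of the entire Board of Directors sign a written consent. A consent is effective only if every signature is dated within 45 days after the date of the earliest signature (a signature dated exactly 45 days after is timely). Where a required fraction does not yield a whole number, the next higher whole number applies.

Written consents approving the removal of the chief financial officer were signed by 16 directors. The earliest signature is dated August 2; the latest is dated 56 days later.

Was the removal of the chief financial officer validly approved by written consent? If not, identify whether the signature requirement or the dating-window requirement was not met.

Not effective — dating-window requirement not satisfied.

Signatures required: at least 60 percent of 21 — 3/5 of 21 = 12.60, rounded up to 13, so 13 needed; 16 signed. Sufficient.
Dating window: the latest signature is 56 days after the earliest; the limit is 45 days. Outside the window.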